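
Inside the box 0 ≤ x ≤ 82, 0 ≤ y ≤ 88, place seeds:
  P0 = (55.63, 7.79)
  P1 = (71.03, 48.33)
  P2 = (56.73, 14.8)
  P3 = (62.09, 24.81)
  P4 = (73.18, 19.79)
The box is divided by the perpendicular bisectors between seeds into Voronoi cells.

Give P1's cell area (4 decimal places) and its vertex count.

1. box [0,82]×[0,88]: [(0, 0) (82, 0) (82, 88) (0, 88)]
2. ⊥bis P1·P0 via (63.33,28.06): [(0, 52.1173) (82, 20.9678) (82, 88) (0, 88)]  |A|=4219.5121
3. ⊥bis P1·P2 via (63.88,31.565): [(0, 58.8088) (82, 23.8371) (82, 88) (0, 88)]  |A|=3827.5183
4. ⊥bis P1·P3 via (66.56,36.57): [(0, 61.8696) (82, 30.7012) (82, 88) (0, 88)]  |A|=3420.5965
5. ⊥bis P1·P4 via (72.105,34.06): [(0, 61.8696) (72.9884, 34.1265) (82, 34.8054) (82, 88) (0, 88)]  |A|=3402.1039
6. canonical 5-gon: [(0, 61.8696) (72.9884, 34.1265) (82, 34.8054) (82, 88) (0, 88)]
7. shoelace: 3402.1039

Area of P1's cell: 3402.1039 (5 vertices)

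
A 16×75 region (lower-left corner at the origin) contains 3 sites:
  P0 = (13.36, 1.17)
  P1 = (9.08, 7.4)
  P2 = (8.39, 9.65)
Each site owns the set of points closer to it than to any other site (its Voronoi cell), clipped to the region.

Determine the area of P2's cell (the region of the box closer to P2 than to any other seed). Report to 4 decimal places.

Area of P2's cell: 1067.2064

1. box [0,16]×[0,75]: [(0, 0) (16, 0) (16, 75) (0, 75)]
2. ⊥bis P2·P0 via (10.875,5.41): [(0, 0) (1.6443, 0) (16, 8.4137) (16, 75) (0, 75)]  |A|=1139.6076
3. ⊥bis P2·P1 via (8.735,8.525): [(0, 5.8463) (16, 10.7529) (16, 75) (0, 75)]  |A|=1067.2064
4. canonical 4-gon: [(0, 5.8463) (16, 10.7529) (16, 75) (0, 75)]
5. shoelace: 1067.2064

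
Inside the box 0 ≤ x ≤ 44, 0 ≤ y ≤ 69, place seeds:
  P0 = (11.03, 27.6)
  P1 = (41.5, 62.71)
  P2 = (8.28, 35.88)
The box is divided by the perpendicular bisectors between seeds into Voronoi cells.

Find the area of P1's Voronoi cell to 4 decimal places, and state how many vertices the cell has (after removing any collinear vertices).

1. box [0,44]×[0,69]: [(0, 0) (44, 0) (44, 69) (0, 69)]
2. ⊥bis P1·P0 via (26.265,45.155): [(0, 67.9489) (44, 29.7638) (44, 69) (0, 69)]  |A|=886.3204
3. ⊥bis P1·P2 via (24.89,49.295): [(32.8472, 39.4427) (44, 29.7638) (44, 69) (8.9753, 69)]  |A|=736.4146
4. canonical 4-gon: [(32.8472, 39.4427) (44, 29.7638) (44, 69) (8.9753, 69)]
5. shoelace: 736.4146

Area of P1's cell: 736.4146 (4 vertices)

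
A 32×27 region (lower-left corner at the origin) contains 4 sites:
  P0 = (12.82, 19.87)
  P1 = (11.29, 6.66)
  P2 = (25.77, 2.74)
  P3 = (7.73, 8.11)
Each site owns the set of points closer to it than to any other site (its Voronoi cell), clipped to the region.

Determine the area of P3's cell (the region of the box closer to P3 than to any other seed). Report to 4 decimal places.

1. box [0,32]×[0,27]: [(0, 0) (32, 0) (32, 27) (0, 27)]
2. ⊥bis P3·P0 via (10.275,13.99): [(0, 18.4373) (0, 0) (32, 0) (32, 4.5869)]  |A|=368.3868
3. ⊥bis P3·P1 via (9.51,7.385): [(11.9117, 13.2816) (0, 18.4373) (0, 0) (6.5021, 0)]  |A|=152.9885
4. ⊥bis P3·P2 via (16.75,5.425): [(11.9117, 13.2816) (0, 18.4373) (0, 0) (6.5021, 0)]  |A|=152.9885
5. canonical 4-gon: [(11.9117, 13.2816) (0, 18.4373) (0, 0) (6.5021, 0)]
6. shoelace: 152.9885

Area of P3's cell: 152.9885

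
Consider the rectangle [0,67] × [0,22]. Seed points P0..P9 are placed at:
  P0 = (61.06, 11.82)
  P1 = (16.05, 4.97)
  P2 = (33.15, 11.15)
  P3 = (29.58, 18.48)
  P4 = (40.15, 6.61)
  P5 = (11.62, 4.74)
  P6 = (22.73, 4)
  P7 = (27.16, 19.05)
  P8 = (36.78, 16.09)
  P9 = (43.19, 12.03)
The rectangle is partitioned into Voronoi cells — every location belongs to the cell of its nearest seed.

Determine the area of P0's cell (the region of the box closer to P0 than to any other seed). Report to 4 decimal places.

1. box [0,67]×[0,22]: [(0, 0) (67, 0) (67, 22) (0, 22)]
2. ⊥bis P0·P1 via (38.555,8.395): [(39.8326, 0) (67, 0) (67, 22) (36.4845, 22)]  |A|=634.5119
3. ⊥bis P0·P2 via (47.105,11.485): [(47.3807, 0) (67, 0) (67, 22) (46.8526, 22)]  |A|=437.4339
4. ⊥bis P0·P3 via (45.32,15.15): [(47.3807, 0) (67, 0) (67, 22) (46.8526, 22)]  |A|=437.4339
5. ⊥bis P0·P4 via (50.605,9.215): [(52.901, 0) (67, 0) (67, 22) (47.4195, 22)]  |A|=370.4746
6. ⊥bis P0·P5 via (36.34,8.28): [(52.901, 0) (67, 0) (67, 22) (47.4195, 22)]  |A|=370.4746
7. ⊥bis P0·P6 via (41.895,7.91): [(52.901, 0) (67, 0) (67, 22) (47.4195, 22)]  |A|=370.4746
8. ⊥bis P0·P7 via (44.11,15.435): [(52.901, 0) (67, 0) (67, 22) (47.4195, 22)]  |A|=370.4746
9. ⊥bis P0·P8 via (48.92,13.955): [(49.1285, 15.1407) (52.901, 0) (67, 0) (67, 22) (50.3348, 22)]  |A|=360.4759
10. ⊥bis P0·P9 via (52.125,11.925): [(52.0261, 3.5114) (52.901, 0) (67, 0) (67, 22) (52.2434, 22)]  |A|=325.8806
11. canonical 5-gon: [(52.0261, 3.5114) (52.901, 0) (67, 0) (67, 22) (52.2434, 22)]
12. shoelace: 325.8806

Area of P0's cell: 325.8806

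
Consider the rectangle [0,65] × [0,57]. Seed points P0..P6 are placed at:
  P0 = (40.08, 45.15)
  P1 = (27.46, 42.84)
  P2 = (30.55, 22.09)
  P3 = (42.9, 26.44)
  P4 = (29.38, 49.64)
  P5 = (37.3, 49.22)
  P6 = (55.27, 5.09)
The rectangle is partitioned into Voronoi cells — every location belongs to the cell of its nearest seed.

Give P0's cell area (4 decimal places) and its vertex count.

Area of P0's cell: 490.1888 (5 vertices)

1. box [0,65]×[0,57]: [(0, 0) (65, 0) (65, 57) (0, 57)]
2. ⊥bis P0·P1 via (33.77,43.995): [(41.823, 0) (65, 0) (65, 57) (31.3895, 57)]  |A|=1618.4439
3. ⊥bis P0·P2 via (35.315,33.62): [(35.698, 33.4617) (65, 21.3521) (65, 57) (31.3895, 57)]  |A|=917.8435
4. ⊥bis P0·P3 via (41.49,35.795): [(35.4379, 34.8828) (65, 39.3385) (65, 57) (31.3895, 57)]  |A|=632.7403
5. ⊥bis P0·P4 via (34.73,47.395): [(33.6282, 44.7694) (35.4379, 34.8828) (65, 39.3385) (65, 57) (38.7605, 57)]  |A|=587.6647
6. ⊥bis P0·P5 via (38.69,47.185): [(33.7978, 43.8434) (35.4379, 34.8828) (65, 39.3385) (65, 57) (53.0594, 57)]  |A|=490.1888
7. ⊥bis P0·P6 via (47.675,25.12): [(33.7978, 43.8434) (35.4379, 34.8828) (65, 39.3385) (65, 57) (53.0594, 57)]  |A|=490.1888
8. canonical 5-gon: [(33.7978, 43.8434) (35.4379, 34.8828) (65, 39.3385) (65, 57) (53.0594, 57)]
9. shoelace: 490.1888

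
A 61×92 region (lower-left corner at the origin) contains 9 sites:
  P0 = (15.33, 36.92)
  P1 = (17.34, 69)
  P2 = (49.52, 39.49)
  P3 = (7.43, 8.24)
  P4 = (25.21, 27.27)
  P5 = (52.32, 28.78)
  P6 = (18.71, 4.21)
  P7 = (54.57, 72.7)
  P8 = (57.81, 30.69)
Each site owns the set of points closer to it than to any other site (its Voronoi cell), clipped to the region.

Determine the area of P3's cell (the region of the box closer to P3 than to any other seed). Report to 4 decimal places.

1. box [0,61]×[0,92]: [(0, 0) (61, 0) (61, 92) (0, 92)]
2. ⊥bis P3·P0 via (11.38,22.58): [(0, 25.7147) (0, 0) (61, 0) (61, 8.912)]  |A|=1056.1133
3. ⊥bis P3·P1 via (12.385,38.62): [(0, 25.7147) (0, 0) (61, 0) (61, 8.912)]  |A|=1056.1133
4. ⊥bis P3·P2 via (28.475,23.865): [(34.0693, 16.3302) (0, 25.7147) (0, 0) (46.1937, 0)]  |A|=815.2156
5. ⊥bis P3·P4 via (16.32,17.755): [(11.062, 22.6676) (0, 25.7147) (0, 0) (35.3232, 0)]  |A|=542.5746
6. ⊥bis P3·P5 via (29.875,18.51): [(11.062, 22.6676) (0, 25.7147) (0, 0) (35.3232, 0)]  |A|=542.5746
7. ⊥bis P3·P6 via (13.07,6.225): [(16.9718, 17.1461) (11.062, 22.6676) (0, 25.7147) (0, 0) (10.846, 0)]  |A|=332.7305
8. ⊥bis P3·P7 via (31,40.47): [(16.9718, 17.1461) (11.062, 22.6676) (0, 25.7147) (0, 0) (10.846, 0)]  |A|=332.7305
9. ⊥bis P3·P8 via (32.62,19.465): [(16.9718, 17.1461) (11.062, 22.6676) (0, 25.7147) (0, 0) (10.846, 0)]  |A|=332.7305
10. canonical 5-gon: [(16.9718, 17.1461) (11.062, 22.6676) (0, 25.7147) (0, 0) (10.846, 0)]
11. shoelace: 332.7305

Area of P3's cell: 332.7305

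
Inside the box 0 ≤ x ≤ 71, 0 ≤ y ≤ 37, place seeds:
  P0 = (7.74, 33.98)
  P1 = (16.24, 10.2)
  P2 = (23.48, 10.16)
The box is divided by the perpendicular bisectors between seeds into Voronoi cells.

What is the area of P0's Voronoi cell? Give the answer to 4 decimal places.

Area of P0's cell: 421.9161

1. box [0,71]×[0,37]: [(0, 0) (71, 0) (71, 37) (0, 37)]
2. ⊥bis P0·P1 via (11.99,22.09): [(0, 17.8043) (53.7029, 37) (0, 37)]  |A|=515.4337
3. ⊥bis P0·P2 via (15.61,22.07): [(0, 17.8043) (19.9415, 24.9322) (38.2042, 37) (0, 37)]  |A|=421.9161
4. canonical 4-gon: [(0, 17.8043) (19.9415, 24.9322) (38.2042, 37) (0, 37)]
5. shoelace: 421.9161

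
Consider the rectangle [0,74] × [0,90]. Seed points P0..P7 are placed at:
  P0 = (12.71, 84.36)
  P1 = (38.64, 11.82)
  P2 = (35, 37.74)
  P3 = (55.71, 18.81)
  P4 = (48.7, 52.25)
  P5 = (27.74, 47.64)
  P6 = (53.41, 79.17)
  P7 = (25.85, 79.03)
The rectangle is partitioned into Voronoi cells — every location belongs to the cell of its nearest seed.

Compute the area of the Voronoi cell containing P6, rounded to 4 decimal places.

Area of P6's cell: 869.4568

1. box [0,74]×[0,90]: [(0, 0) (74, 0) (74, 90) (0, 90)]
2. ⊥bis P6·P0 via (33.06,81.765): [(22.6335, 0) (74, 0) (74, 90) (34.1101, 90)]  |A|=4106.5393
3. ⊥bis P6·P1 via (46.025,45.495): [(28.9134, 49.2476) (74, 39.36) (74, 90) (34.1101, 90)]  |A|=1954.3956
4. ⊥bis P6·P2 via (44.205,58.455): [(30.8446, 64.3919) (74, 45.2152) (74, 90) (34.1101, 90)]  |A|=1477.1059
5. ⊥bis P6·P3 via (54.56,48.99): [(30.8446, 64.3919) (64.6407, 49.3741) (74, 49.7308) (74, 90) (34.1101, 90)]  |A|=1455.9745
6. ⊥bis P6·P4 via (51.055,65.71): [(31.4501, 69.1401) (74, 61.6955) (74, 90) (34.1101, 90)]  |A|=1018.2263
7. ⊥bis P6·P5 via (40.575,63.405): [(31.6458, 70.6747) (34.1001, 68.6765) (74, 61.6955) (74, 90) (34.1101, 90)]  |A|=1016.1476
8. ⊥bis P6·P7 via (39.63,79.1): [(39.6879, 67.6988) (74, 61.6955) (74, 90) (39.5746, 90)]  |A|=869.4568
9. canonical 4-gon: [(39.6879, 67.6988) (74, 61.6955) (74, 90) (39.5746, 90)]
10. shoelace: 869.4568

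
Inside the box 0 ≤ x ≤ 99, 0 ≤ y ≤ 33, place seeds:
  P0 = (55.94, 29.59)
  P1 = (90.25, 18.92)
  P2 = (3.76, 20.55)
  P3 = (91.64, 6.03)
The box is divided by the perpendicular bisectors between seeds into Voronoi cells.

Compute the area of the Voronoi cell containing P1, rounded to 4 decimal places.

1. box [0,99]×[0,33]: [(0, 0) (99, 0) (99, 33) (0, 33)]
2. ⊥bis P1·P0 via (73.095,24.255): [(65.552, 0) (99, 0) (99, 33) (75.8146, 33)]  |A|=934.4515
3. ⊥bis P1·P2 via (47.005,19.735): [(65.552, 0) (99, 0) (99, 33) (75.8146, 33)]  |A|=934.4515
4. ⊥bis P1·P3 via (90.945,12.475): [(68.6851, 10.0746) (99, 13.3436) (99, 33) (75.8146, 33)]  |A|=563.7086
5. canonical 4-gon: [(68.6851, 10.0746) (99, 13.3436) (99, 33) (75.8146, 33)]
6. shoelace: 563.7086

Area of P1's cell: 563.7086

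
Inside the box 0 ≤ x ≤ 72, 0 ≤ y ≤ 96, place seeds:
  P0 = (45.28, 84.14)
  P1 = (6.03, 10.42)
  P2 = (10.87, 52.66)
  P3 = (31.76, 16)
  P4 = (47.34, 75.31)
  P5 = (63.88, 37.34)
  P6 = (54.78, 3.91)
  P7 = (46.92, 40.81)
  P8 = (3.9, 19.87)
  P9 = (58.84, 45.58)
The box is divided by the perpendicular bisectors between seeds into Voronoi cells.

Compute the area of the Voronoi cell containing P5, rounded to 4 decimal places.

Area of P5's cell: 418.4524

1. box [0,72]×[0,96]: [(0, 0) (72, 0) (72, 96) (0, 96)]
2. ⊥bis P5·P0 via (54.58,60.74): [(0, 39.0479) (0, 0) (72, 0) (72, 67.6633)]  |A|=3841.6062
3. ⊥bis P5·P1 via (34.955,23.88): [(23.5427, 48.4046) (46.0674, 0) (72, 0) (72, 67.6633)]  |A|=2267.0227
4. ⊥bis P5·P2 via (37.375,45): [(40.2816, 55.0573) (32.6826, 28.7634) (46.0674, 0) (72, 0) (72, 67.6633)]  |A|=2072.2335
5. ⊥bis P5·P3 via (47.82,26.67): [(40.2816, 55.0573) (36.8496, 43.1821) (65.5391, 0) (72, 0) (72, 67.6633)]  |A|=1495.3926
6. ⊥bis P5·P4 via (55.61,56.325): [(38.4931, 48.8687) (36.8496, 43.1821) (65.5391, 0) (72, 0) (72, 63.4646)]  |A|=1338.1767
7. ⊥bis P5·P6 via (59.33,20.625): [(38.4931, 48.8687) (36.8496, 43.1821) (50.1817, 23.1153) (72, 17.1761) (72, 63.4646)]  |A|=1076.1277
8. ⊥bis P5·P7 via (55.4,39.075): [(59.2541, 57.9124) (52.0316, 22.6117) (72, 17.1761) (72, 63.4646)]  |A|=667.0722
9. ⊥bis P5·P8 via (33.89,28.605): [(59.2541, 57.9124) (52.0316, 22.6117) (72, 17.1761) (72, 63.4646)]  |A|=667.0722
10. ⊥bis P5·P9 via (61.36,41.46): [(55.1052, 37.6343) (52.0316, 22.6117) (72, 17.1761) (72, 47.968)]  |A|=418.4524
11. canonical 4-gon: [(55.1052, 37.6343) (52.0316, 22.6117) (72, 17.1761) (72, 47.968)]
12. shoelace: 418.4524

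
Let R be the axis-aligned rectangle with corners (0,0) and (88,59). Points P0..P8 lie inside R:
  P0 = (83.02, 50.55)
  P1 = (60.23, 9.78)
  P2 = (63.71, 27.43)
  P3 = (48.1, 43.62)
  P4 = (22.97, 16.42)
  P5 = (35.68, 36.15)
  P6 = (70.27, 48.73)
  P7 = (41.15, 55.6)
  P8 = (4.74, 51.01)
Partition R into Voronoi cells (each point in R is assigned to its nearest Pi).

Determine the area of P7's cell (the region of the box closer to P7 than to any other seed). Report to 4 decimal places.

Area of P7's cell: 312.2071

1. box [0,88]×[0,59]: [(0, 0) (88, 0) (88, 59) (0, 59)]
2. ⊥bis P7·P0 via (62.085,53.075): [(0, 0) (55.6835, 0) (62.7996, 59) (0, 59)]  |A|=3495.2536
3. ⊥bis P7·P1 via (50.69,32.69): [(0, 11.5821) (60.0989, 36.608) (62.7996, 59) (0, 59)]  |A|=2127.9877
4. ⊥bis P7·P2 via (52.43,41.515): [(0, 11.5821) (31.3592, 24.6404) (61.574, 48.838) (62.7996, 59) (0, 59)]  |A|=1961.0714
5. ⊥bis P7·P3 via (44.625,49.61): [(0, 23.7215) (60.8109, 59) (0, 59)]  |A|=1072.6579
6. ⊥bis P7·P4 via (32.06,36.01): [(0, 50.8862) (26.0162, 38.8144) (60.8109, 59) (0, 59)]  |A|=719.2971
7. ⊥bis P7·P5 via (38.415,45.875): [(0, 56.6786) (38.2613, 45.9182) (60.8109, 59) (0, 59)]  |A|=442.1675
8. ⊥bis P7·P6 via (55.71,52.165): [(0, 56.6786) (38.2613, 45.9182) (56.7694, 56.6554) (57.3225, 59) (0, 59)]  |A|=438.078
9. ⊥bis P7·P8 via (22.945,53.305): [(23.3475, 50.1125) (38.2613, 45.9182) (56.7694, 56.6554) (57.3225, 59) (22.2271, 59)]  |A|=312.2071
10. canonical 5-gon: [(23.3475, 50.1125) (38.2613, 45.9182) (56.7694, 56.6554) (57.3225, 59) (22.2271, 59)]
11. shoelace: 312.2071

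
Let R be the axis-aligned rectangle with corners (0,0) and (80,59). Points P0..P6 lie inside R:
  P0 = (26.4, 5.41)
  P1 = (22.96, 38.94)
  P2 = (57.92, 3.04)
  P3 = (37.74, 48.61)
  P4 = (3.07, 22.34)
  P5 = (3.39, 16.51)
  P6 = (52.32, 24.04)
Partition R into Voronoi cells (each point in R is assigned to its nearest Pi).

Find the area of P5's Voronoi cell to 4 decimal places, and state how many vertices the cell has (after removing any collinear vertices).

1. box [0,80]×[0,59]: [(0, 0) (80, 0) (80, 59) (0, 59)]
2. ⊥bis P5·P0 via (14.895,10.96): [(0, 0) (9.6079, 0) (38.0694, 59) (0, 59)]  |A|=1406.4819
3. ⊥bis P5·P1 via (13.175,27.725): [(0, 39.2201) (0, 0) (9.6079, 0) (20.0773, 21.7028)]  |A|=497.9761
4. ⊥bis P5·P2 via (30.655,9.775): [(0, 39.2201) (0, 0) (9.6079, 0) (20.0773, 21.7028)]  |A|=497.9761
5. ⊥bis P5·P3 via (20.565,32.56): [(0, 39.2201) (0, 0) (9.6079, 0) (20.0773, 21.7028)]  |A|=497.9761
6. ⊥bis P5·P4 via (3.23,19.425): [(0, 19.2477) (0, 0) (9.6079, 0) (19.4068, 20.3129)]  |A|=284.351
7. ⊥bis P5·P6 via (27.855,20.275): [(0, 19.2477) (0, 0) (9.6079, 0) (19.4068, 20.3129)]  |A|=284.351
8. canonical 4-gon: [(0, 19.2477) (0, 0) (9.6079, 0) (19.4068, 20.3129)]
9. shoelace: 284.351

Area of P5's cell: 284.3510 (4 vertices)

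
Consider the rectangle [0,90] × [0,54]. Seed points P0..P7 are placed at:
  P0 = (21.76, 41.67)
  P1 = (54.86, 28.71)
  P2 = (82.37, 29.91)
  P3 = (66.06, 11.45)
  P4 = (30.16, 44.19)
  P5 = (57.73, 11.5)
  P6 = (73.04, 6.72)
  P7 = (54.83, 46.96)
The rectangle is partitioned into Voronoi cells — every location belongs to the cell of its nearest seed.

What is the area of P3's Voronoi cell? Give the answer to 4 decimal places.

Area of P3's cell: 203.9074

1. box [0,90]×[0,54]: [(0, 0) (90, 0) (90, 54) (0, 54)]
2. ⊥bis P3·P0 via (43.91,26.56): [(25.7916, 0) (90, 0) (90, 54) (62.6287, 54)]  |A|=2472.6517
3. ⊥bis P3·P1 via (60.46,20.08): [(29.5153, 0) (90, 0) (90, 39.2485)]  |A|=1186.9666
4. ⊥bis P3·P2 via (74.215,20.68): [(68.7821, 25.4802) (29.5153, 0) (90, 0) (90, 6.7334)]  |A|=842.0156
5. ⊥bis P3·P4 via (48.11,27.82): [(68.7821, 25.4802) (29.5153, 0) (90, 0) (90, 6.7334)]  |A|=842.0156
6. ⊥bis P3·P5 via (61.895,11.475): [(68.7821, 25.4802) (61.9525, 21.0485) (61.8261, 0) (90, 0) (90, 6.7334)]  |A|=501.9689
7. ⊥bis P3·P6 via (69.55,9.085): [(76.2118, 18.9158) (68.7821, 25.4802) (61.9525, 21.0485) (61.8261, 0) (63.3935, 0)]  |A|=203.9074
8. ⊥bis P3·P7 via (60.445,29.205): [(76.2118, 18.9158) (68.7821, 25.4802) (61.9525, 21.0485) (61.8261, 0) (63.3935, 0)]  |A|=203.9074
9. canonical 5-gon: [(76.2118, 18.9158) (68.7821, 25.4802) (61.9525, 21.0485) (61.8261, 0) (63.3935, 0)]
10. shoelace: 203.9074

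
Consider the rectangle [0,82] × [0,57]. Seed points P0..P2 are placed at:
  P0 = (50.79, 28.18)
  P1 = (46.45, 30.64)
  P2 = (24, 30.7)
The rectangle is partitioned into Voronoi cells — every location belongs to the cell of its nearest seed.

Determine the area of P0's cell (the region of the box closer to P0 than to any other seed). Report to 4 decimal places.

1. box [0,82]×[0,57]: [(0, 0) (82, 0) (82, 57) (0, 57)]
2. ⊥bis P0·P1 via (48.62,29.41): [(31.9498, 0) (82, 0) (82, 57) (64.2586, 57)]  |A|=1932.061
3. ⊥bis P0·P2 via (37.395,29.44): [(35.1582, 5.6602) (34.6257, 0) (82, 0) (82, 57) (64.2586, 57)]  |A|=1924.4878
4. canonical 5-gon: [(35.1582, 5.6602) (34.6257, 0) (82, 0) (82, 57) (64.2586, 57)]
5. shoelace: 1924.4878

Area of P0's cell: 1924.4878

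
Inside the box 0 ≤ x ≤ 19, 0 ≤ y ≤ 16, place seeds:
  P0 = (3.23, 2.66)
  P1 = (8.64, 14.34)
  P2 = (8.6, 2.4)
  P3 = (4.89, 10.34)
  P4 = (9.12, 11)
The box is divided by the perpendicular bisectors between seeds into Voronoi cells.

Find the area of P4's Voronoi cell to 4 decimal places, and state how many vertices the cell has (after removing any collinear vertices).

1. box [0,19]×[0,16]: [(0, 0) (19, 0) (19, 16) (0, 16)]
2. ⊥bis P4·P0 via (6.175,6.83): [(0, 11.191) (15.846, 0) (19, 0) (19, 16) (0, 16)]  |A|=215.3337
3. ⊥bis P4·P1 via (8.88,12.67): [(0, 11.3938) (0, 11.191) (15.846, 0) (19, 0) (19, 14.1244)]  |A|=153.7566
4. ⊥bis P4·P2 via (8.86,6.7): [(0, 11.3938) (0, 11.191) (6.1249, 6.8654) (19, 6.0869) (19, 14.1244)]  |A|=103.7453
5. ⊥bis P4·P3 via (7.005,10.67): [(6.7409, 12.3626) (7.6127, 6.7754) (19, 6.0869) (19, 14.1244)]  |A|=80.7775
6. canonical 4-gon: [(6.7409, 12.3626) (7.6127, 6.7754) (19, 6.0869) (19, 14.1244)]
7. shoelace: 80.7775

Area of P4's cell: 80.7775 (4 vertices)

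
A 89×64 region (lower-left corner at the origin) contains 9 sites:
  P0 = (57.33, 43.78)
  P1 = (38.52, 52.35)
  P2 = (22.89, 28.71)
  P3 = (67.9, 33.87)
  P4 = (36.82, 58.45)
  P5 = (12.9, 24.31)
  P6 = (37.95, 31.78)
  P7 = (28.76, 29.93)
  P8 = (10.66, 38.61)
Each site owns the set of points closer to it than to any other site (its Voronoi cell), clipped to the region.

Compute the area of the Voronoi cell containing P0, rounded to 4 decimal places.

Area of P0's cell: 699.5588

1. box [0,89]×[0,64]: [(0, 0) (89, 0) (89, 64) (0, 64)]
2. ⊥bis P0·P1 via (47.925,48.065): [(26.0262, 0) (89, 0) (89, 64) (55.1851, 64)]  |A|=3097.2387
3. ⊥bis P0·P2 via (40.11,36.245): [(41.3003, 33.5247) (55.9698, 0) (89, 0) (89, 64) (55.1851, 64)]  |A|=2595.3124
4. ⊥bis P0·P3 via (62.615,38.825): [(41.3003, 33.5247) (46.5015, 21.6383) (86.2181, 64) (55.1851, 64)]  |A|=819.0768
5. ⊥bis P0·P4 via (47.075,51.115): [(53.2444, 59.7404) (41.3003, 33.5247) (46.5015, 21.6383) (86.2181, 64) (56.2911, 64)]  |A|=816.7212
6. ⊥bis P0·P5 via (35.115,34.045): [(53.2444, 59.7404) (41.3003, 33.5247) (46.5015, 21.6383) (86.2181, 64) (56.2911, 64)]  |A|=816.7212
7. ⊥bis P0·P6 via (47.64,37.78): [(53.2444, 59.7404) (45.1046, 41.8746) (53.2066, 28.79) (86.2181, 64) (56.2911, 64)]  |A|=699.5588
8. ⊥bis P0·P7 via (43.045,36.855): [(53.2444, 59.7404) (45.1046, 41.8746) (53.2066, 28.79) (86.2181, 64) (56.2911, 64)]  |A|=699.5588
9. ⊥bis P0·P8 via (33.995,41.195): [(53.2444, 59.7404) (45.1046, 41.8746) (53.2066, 28.79) (86.2181, 64) (56.2911, 64)]  |A|=699.5588
10. canonical 5-gon: [(53.2444, 59.7404) (45.1046, 41.8746) (53.2066, 28.79) (86.2181, 64) (56.2911, 64)]
11. shoelace: 699.5588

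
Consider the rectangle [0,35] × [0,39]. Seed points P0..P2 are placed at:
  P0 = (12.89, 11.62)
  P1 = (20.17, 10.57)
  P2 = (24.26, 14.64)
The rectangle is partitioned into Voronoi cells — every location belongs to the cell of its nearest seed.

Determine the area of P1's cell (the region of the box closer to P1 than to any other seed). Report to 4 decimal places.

Area of P1's cell: 172.5443

1. box [0,35]×[0,39]: [(0, 0) (35, 0) (35, 39) (0, 39)]
2. ⊥bis P1·P0 via (16.53,11.095): [(14.9298, 0) (35, 0) (35, 39) (20.5548, 39)]  |A|=673.0519
3. ⊥bis P1·P2 via (22.215,12.605): [(17.4399, 17.4036) (14.9298, 0) (34.7584, 0)]  |A|=172.5443
4. canonical 3-gon: [(17.4399, 17.4036) (14.9298, 0) (34.7584, 0)]
5. shoelace: 172.5443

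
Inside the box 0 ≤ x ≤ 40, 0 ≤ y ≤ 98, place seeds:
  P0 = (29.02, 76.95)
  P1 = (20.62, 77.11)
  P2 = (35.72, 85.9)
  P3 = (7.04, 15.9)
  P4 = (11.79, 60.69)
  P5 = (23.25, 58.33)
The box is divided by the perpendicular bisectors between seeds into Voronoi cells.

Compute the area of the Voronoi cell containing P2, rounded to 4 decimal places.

1. box [0,40]×[0,98]: [(0, 0) (40, 0) (40, 98) (0, 98)]
2. ⊥bis P2·P0 via (32.37,81.425): [(40, 75.7132) (40, 98) (10.2288, 98)]  |A|=331.7534
3. ⊥bis P2·P1 via (28.17,81.505): [(25.0087, 86.9357) (40, 75.7132) (40, 98) (18.5679, 98)]  |A|=285.6199
4. ⊥bis P2·P3 via (21.38,50.9): [(25.0087, 86.9357) (40, 75.7132) (40, 98) (18.5679, 98)]  |A|=285.6199
5. ⊥bis P2·P4 via (23.755,73.295): [(25.0087, 86.9357) (40, 75.7132) (40, 98) (18.5679, 98)]  |A|=285.6199
6. ⊥bis P2·P5 via (29.485,72.115): [(25.0087, 86.9357) (40, 75.7132) (40, 98) (18.5679, 98)]  |A|=285.6199
7. canonical 4-gon: [(25.0087, 86.9357) (40, 75.7132) (40, 98) (18.5679, 98)]
8. shoelace: 285.6199

Area of P2's cell: 285.6199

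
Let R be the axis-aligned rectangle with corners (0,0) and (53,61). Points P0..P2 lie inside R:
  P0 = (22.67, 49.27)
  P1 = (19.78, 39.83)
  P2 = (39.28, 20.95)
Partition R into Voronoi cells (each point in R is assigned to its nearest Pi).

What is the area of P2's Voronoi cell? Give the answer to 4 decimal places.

Area of P2's cell: 1395.9723

1. box [0,53]×[0,61]: [(0, 0) (53, 0) (53, 61) (0, 61)]
2. ⊥bis P2·P0 via (30.975,35.11): [(0, 16.9428) (0, 0) (53, 0) (53, 48.0279)]  |A|=1721.7242
3. ⊥bis P2·P1 via (29.53,30.39): [(38.2063, 39.3513) (0.1062, 0) (53, 0) (53, 48.0279)]  |A|=1395.9723
4. canonical 4-gon: [(38.2063, 39.3513) (0.1062, 0) (53, 0) (53, 48.0279)]
5. shoelace: 1395.9723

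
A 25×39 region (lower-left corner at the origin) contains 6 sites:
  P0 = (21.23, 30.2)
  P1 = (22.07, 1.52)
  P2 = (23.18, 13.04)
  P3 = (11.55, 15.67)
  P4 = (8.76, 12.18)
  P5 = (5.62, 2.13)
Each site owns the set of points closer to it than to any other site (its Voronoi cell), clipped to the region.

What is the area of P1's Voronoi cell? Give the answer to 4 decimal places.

1. box [0,25]×[0,39]: [(0, 0) (25, 0) (25, 39) (0, 39)]
2. ⊥bis P1·P0 via (21.65,15.86): [(0, 15.2259) (0, 0) (25, 0) (25, 15.9581)]  |A|=389.8002
3. ⊥bis P1·P2 via (22.625,7.28): [(0, 9.46) (0, 0) (25, 0) (25, 7.0512)]  |A|=206.3896
4. ⊥bis P1·P3 via (16.81,8.595): [(15.9114, 7.9269) (5.2492, 0) (25, 0) (25, 7.0512)]  |A|=110.3238
5. ⊥bis P1·P4 via (15.415,6.85): [(16.2513, 7.8941) (9.9288, 0) (25, 0) (25, 7.0512)]  |A|=90.3314
6. ⊥bis P1·P5 via (13.845,1.825): [(16.2513, 7.8941) (13.9642, 5.0385) (13.7773, 0) (25, 0) (25, 7.0512)]  |A|=80.636
7. canonical 5-gon: [(16.2513, 7.8941) (13.9642, 5.0385) (13.7773, 0) (25, 0) (25, 7.0512)]
8. shoelace: 80.636

Area of P1's cell: 80.6360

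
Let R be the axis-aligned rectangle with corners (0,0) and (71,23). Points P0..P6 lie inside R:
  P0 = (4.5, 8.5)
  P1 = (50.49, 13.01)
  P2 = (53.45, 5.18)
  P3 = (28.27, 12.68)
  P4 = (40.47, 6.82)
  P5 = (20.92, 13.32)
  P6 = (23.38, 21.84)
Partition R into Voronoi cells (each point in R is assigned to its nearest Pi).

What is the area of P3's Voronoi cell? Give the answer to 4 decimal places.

1. box [0,71]×[0,23]: [(0, 0) (71, 0) (71, 23) (0, 23)]
2. ⊥bis P3·P0 via (16.385,10.59): [(18.2473, 0) (71, 0) (71, 23) (14.2027, 23)]  |A|=1259.8256
3. ⊥bis P3·P1 via (39.38,12.845): [(18.2473, 0) (39.5708, 0) (39.2292, 23) (14.2027, 23)]  |A|=533.025
4. ⊥bis P3·P2 via (40.86,8.93): [(18.2473, 0) (38.2002, 0) (39.5057, 4.3831) (39.2292, 23) (14.2027, 23)]  |A|=530.0213
5. ⊥bis P3·P4 via (34.37,9.75): [(18.2473, 0) (29.6868, 0) (39.2743, 19.9604) (39.2292, 23) (14.2027, 23)]  |A|=434.3812
6. ⊥bis P3·P5 via (24.595,13): [(23.463, 0) (29.6868, 0) (39.2743, 19.9604) (39.2292, 23) (25.4657, 23)]  |A|=244.8747
7. ⊥bis P3·P6 via (25.825,17.26): [(24.9241, 16.779) (23.463, 0) (29.6868, 0) (39.2743, 19.9604) (39.2292, 23) (36.5772, 23)]  |A|=210.3127
8. canonical 6-gon: [(24.9241, 16.779) (23.463, 0) (29.6868, 0) (39.2743, 19.9604) (39.2292, 23) (36.5772, 23)]
9. shoelace: 210.3127

Area of P3's cell: 210.3127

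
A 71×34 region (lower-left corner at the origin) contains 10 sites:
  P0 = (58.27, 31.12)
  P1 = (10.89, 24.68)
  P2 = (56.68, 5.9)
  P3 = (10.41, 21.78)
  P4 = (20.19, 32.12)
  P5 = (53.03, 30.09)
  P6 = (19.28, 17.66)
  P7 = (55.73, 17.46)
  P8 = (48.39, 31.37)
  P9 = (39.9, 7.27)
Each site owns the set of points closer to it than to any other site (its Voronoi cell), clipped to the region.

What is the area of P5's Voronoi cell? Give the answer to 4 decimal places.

1. box [0,71]×[0,34]: [(0, 0) (71, 0) (71, 34) (0, 34)]
2. ⊥bis P5·P0 via (55.65,30.605): [(0, 0) (61.6659, 0) (54.9827, 34) (0, 34)]  |A|=1983.025
3. ⊥bis P5·P1 via (31.96,27.385): [(35.4757, 0) (61.6659, 0) (54.9827, 34) (31.1108, 34)]  |A|=851.0548
4. ⊥bis P5·P2 via (54.855,17.995): [(33.5777, 14.7845) (58.0344, 18.4747) (54.9827, 34) (31.1108, 34)]  |A|=424.8347
5. ⊥bis P5·P3 via (31.72,25.935): [(32.9677, 19.536) (33.8851, 14.8309) (58.0344, 18.4747) (54.9827, 34) (31.1108, 34)]  |A|=424.0903
6. ⊥bis P5·P4 via (36.61,31.105): [(35.6202, 15.0927) (58.0344, 18.4747) (54.9827, 34) (36.789, 34)]  |A|=351.1507
7. ⊥bis P5·P6 via (36.155,23.875): [(36.1619, 23.8562) (39.1911, 15.6315) (58.0344, 18.4747) (54.9827, 34) (36.789, 34)]  |A|=335.65
8. ⊥bis P5·P7 via (54.38,23.775): [(36.1619, 23.8562) (37.5193, 20.1706) (56.8872, 24.311) (54.9827, 34) (36.789, 34)]  |A|=231.6149
9. ⊥bis P5·P8 via (50.71,30.73): [(48.4411, 22.5054) (56.8872, 24.311) (54.9827, 34) (51.6121, 34)]  |A|=62.0081
10. ⊥bis P5·P9 via (46.465,18.68): [(48.4411, 22.5054) (56.8872, 24.311) (54.9827, 34) (51.6121, 34)]  |A|=62.0081
11. canonical 4-gon: [(48.4411, 22.5054) (56.8872, 24.311) (54.9827, 34) (51.6121, 34)]
12. shoelace: 62.0081

Area of P5's cell: 62.0081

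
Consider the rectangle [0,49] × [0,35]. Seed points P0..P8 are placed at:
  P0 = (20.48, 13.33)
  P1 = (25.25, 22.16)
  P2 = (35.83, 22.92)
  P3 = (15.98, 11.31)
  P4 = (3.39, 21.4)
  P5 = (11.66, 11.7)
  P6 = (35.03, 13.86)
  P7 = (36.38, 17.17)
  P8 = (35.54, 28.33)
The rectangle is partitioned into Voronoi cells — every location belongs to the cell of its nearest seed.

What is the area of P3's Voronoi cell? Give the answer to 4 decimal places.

1. box [0,49]×[0,35]: [(0, 0) (49, 0) (49, 35) (0, 35)]
2. ⊥bis P3·P0 via (18.23,12.32): [(0, 0) (23.7603, 0) (8.0492, 35) (0, 35)]  |A|=556.6664
3. ⊥bis P3·P1 via (20.615,16.735): [(0, 34.348) (0, 0) (23.7603, 0) (13.5315, 22.787)]  |A|=503.1028
4. ⊥bis P3·P2 via (25.905,17.115): [(0, 34.348) (0, 0) (23.7603, 0) (13.5315, 22.787)]  |A|=503.1028
5. ⊥bis P3·P4 via (9.685,16.355): [(0, 4.2703) (0, 0) (23.7603, 0) (14.0012, 21.7406)]  |A|=288.1768
6. ⊥bis P3·P5 via (13.82,11.505): [(12.7814, 0) (23.7603, 0) (14.6197, 20.3628)]  |A|=111.7813
7. ⊥bis P3·P6 via (25.505,12.585): [(12.7814, 0) (23.7603, 0) (14.6197, 20.3628)]  |A|=111.7813
8. ⊥bis P3·P7 via (26.18,14.24): [(12.7814, 0) (23.7603, 0) (14.6197, 20.3628)]  |A|=111.7813
9. ⊥bis P3·P8 via (25.76,19.82): [(12.7814, 0) (23.7603, 0) (14.6197, 20.3628)]  |A|=111.7813
10. canonical 3-gon: [(12.7814, 0) (23.7603, 0) (14.6197, 20.3628)]
11. shoelace: 111.7813

Area of P3's cell: 111.7813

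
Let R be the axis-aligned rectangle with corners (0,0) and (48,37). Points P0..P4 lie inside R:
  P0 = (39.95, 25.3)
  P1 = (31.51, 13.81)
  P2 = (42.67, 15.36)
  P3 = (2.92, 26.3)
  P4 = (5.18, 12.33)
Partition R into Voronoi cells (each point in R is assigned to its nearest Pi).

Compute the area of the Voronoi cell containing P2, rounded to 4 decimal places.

1. box [0,48]×[0,37]: [(0, 0) (48, 0) (48, 37) (0, 37)]
2. ⊥bis P2·P0 via (41.31,20.33): [(0, 9.0259) (0, 0) (48, 0) (48, 22.1607)]  |A|=748.4765
3. ⊥bis P2·P1 via (37.09,14.585): [(36.4758, 19.0072) (39.1157, 0) (48, 0) (48, 22.1607)]  |A|=212.1246
4. ⊥bis P2·P3 via (22.795,20.83): [(36.4758, 19.0072) (39.1157, 0) (48, 0) (48, 22.1607)]  |A|=212.1246
5. ⊥bis P2·P4 via (23.925,13.845): [(36.4758, 19.0072) (39.1157, 0) (48, 0) (48, 22.1607)]  |A|=212.1246
6. canonical 4-gon: [(36.4758, 19.0072) (39.1157, 0) (48, 0) (48, 22.1607)]
7. shoelace: 212.1246

Area of P2's cell: 212.1246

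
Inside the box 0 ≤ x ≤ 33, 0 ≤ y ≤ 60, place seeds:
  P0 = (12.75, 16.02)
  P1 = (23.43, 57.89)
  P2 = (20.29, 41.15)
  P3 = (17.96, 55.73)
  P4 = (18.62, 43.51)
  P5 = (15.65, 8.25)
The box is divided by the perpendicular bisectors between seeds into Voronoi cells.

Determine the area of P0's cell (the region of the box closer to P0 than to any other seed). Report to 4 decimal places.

1. box [0,33]×[0,60]: [(0, 0) (33, 0) (33, 60) (0, 60)]
2. ⊥bis P0·P1 via (18.09,36.955): [(0, 41.5693) (0, 0) (33, 0) (33, 33.1518)]  |A|=1232.8988
3. ⊥bis P0·P2 via (16.52,28.585): [(0, 33.5417) (0, 0) (33, 0) (33, 23.6403)]  |A|=943.503
4. ⊥bis P0·P3 via (15.355,35.875): [(0, 33.5417) (0, 0) (33, 0) (33, 23.6403)]  |A|=943.503
5. ⊥bis P0·P4 via (15.685,29.765): [(4.9407, 32.0593) (0, 33.1143) (0, 0) (33, 0) (33, 23.6403)]  |A|=942.4472
6. ⊥bis P0·P5 via (14.2,12.135): [(4.9407, 32.0593) (0, 33.1143) (0, 6.8351) (33, 19.1517) (33, 23.6403)]  |A|=513.664
7. canonical 5-gon: [(4.9407, 32.0593) (0, 33.1143) (0, 6.8351) (33, 19.1517) (33, 23.6403)]
8. shoelace: 513.664

Area of P0's cell: 513.6640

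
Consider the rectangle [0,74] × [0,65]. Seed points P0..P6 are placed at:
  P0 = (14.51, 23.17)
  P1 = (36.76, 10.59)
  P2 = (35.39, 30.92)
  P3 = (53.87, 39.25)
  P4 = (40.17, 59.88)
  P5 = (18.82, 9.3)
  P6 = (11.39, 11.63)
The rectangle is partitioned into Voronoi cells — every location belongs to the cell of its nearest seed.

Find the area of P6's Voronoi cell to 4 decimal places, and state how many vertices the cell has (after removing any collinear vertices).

Area of P6's cell: 273.5304 (4 vertices)

1. box [0,74]×[0,65]: [(0, 0) (74, 0) (74, 65) (0, 65)]
2. ⊥bis P6·P0 via (12.95,17.4): [(0, 20.9012) (0, 0) (74, 0) (74, 0.8943)]  |A|=806.4333
3. ⊥bis P6·P1 via (24.075,11.11): [(24.2081, 14.3562) (0, 20.9012) (0, 0) (23.6196, 0)]  |A|=422.5329
4. ⊥bis P6·P2 via (23.39,21.275): [(24.2081, 14.3562) (0, 20.9012) (0, 0) (23.6196, 0)]  |A|=422.5329
5. ⊥bis P6·P3 via (32.63,25.44): [(24.2081, 14.3562) (0, 20.9012) (0, 0) (23.6196, 0)]  |A|=422.5329
6. ⊥bis P6·P4 via (25.78,35.755): [(24.2081, 14.3562) (0, 20.9012) (0, 0) (23.6196, 0)]  |A|=422.5329
7. ⊥bis P6·P5 via (15.105,10.465): [(16.9414, 16.3209) (0, 20.9012) (0, 0) (11.8232, 0)]  |A|=273.5304
8. canonical 4-gon: [(16.9414, 16.3209) (0, 20.9012) (0, 0) (11.8232, 0)]
9. shoelace: 273.5304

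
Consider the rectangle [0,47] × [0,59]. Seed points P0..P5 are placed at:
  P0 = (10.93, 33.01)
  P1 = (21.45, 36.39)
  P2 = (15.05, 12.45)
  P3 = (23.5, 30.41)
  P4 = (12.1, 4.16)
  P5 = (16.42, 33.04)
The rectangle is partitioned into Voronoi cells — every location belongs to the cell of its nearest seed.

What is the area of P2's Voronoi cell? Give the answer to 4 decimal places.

Area of P2's cell: 590.5047

1. box [0,47]×[0,59]: [(0, 0) (47, 0) (47, 59) (0, 59)]
2. ⊥bis P2·P0 via (12.99,22.73): [(0, 20.1269) (0, 0) (47, 0) (47, 29.5452)]  |A|=1167.2962
3. ⊥bis P2·P1 via (18.25,24.42): [(19.6097, 24.0565) (0, 20.1269) (0, 0) (47, 0) (47, 16.7341)]  |A|=991.8459
4. ⊥bis P2·P3 via (19.275,21.43): [(15.4599, 23.2249) (0, 20.1269) (0, 0) (47, 0) (47, 8.3857)]  |A|=833.6092
5. ⊥bis P2·P4 via (13.575,8.305): [(15.4599, 23.2249) (0, 20.1269) (0, 13.1357) (36.9135, 0) (47, 0) (47, 8.3857)]  |A|=591.1677
6. ⊥bis P2·P5 via (15.735,22.745): [(16.6028, 22.6873) (13.7304, 22.8784) (0, 20.1269) (0, 13.1357) (36.9135, 0) (47, 0) (47, 8.3857)]  |A|=590.5047
7. canonical 7-gon: [(16.6028, 22.6873) (13.7304, 22.8784) (0, 20.1269) (0, 13.1357) (36.9135, 0) (47, 0) (47, 8.3857)]
8. shoelace: 590.5047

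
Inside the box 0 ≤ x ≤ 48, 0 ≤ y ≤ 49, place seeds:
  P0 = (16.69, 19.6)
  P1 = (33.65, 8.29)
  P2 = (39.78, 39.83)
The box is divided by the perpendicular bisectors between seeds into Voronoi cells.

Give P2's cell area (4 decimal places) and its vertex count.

1. box [0,48]×[0,49]: [(0, 0) (48, 0) (48, 49) (0, 49)]
2. ⊥bis P2·P0 via (28.235,29.715): [(48, 7.1557) (48, 49) (11.3387, 49)]  |A|=767.0325
3. ⊥bis P2·P1 via (36.715,24.06): [(32.466, 24.8858) (48, 21.8667) (48, 49) (11.3387, 49)]  |A|=652.7727
4. canonical 4-gon: [(32.466, 24.8858) (48, 21.8667) (48, 49) (11.3387, 49)]
5. shoelace: 652.7727

Area of P2's cell: 652.7727 (4 vertices)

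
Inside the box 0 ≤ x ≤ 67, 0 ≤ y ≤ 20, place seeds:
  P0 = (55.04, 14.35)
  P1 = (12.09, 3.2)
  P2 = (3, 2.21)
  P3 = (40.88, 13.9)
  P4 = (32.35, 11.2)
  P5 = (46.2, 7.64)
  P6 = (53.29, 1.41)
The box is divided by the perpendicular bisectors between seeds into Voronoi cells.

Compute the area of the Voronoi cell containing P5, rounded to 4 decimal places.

1. box [0,67]×[0,20]: [(0, 0) (67, 0) (67, 20) (0, 20)]
2. ⊥bis P5·P0 via (50.62,10.995): [(0, 0) (58.9658, 0) (43.7848, 20) (0, 20)]  |A|=1027.5051
3. ⊥bis P5·P1 via (29.145,5.42): [(29.8505, 0) (58.9658, 0) (43.7848, 20) (27.2472, 20)]  |A|=456.5284
4. ⊥bis P5·P2 via (24.6,4.925): [(29.8505, 0) (58.9658, 0) (43.7848, 20) (27.2472, 20)]  |A|=456.5284
5. ⊥bis P5·P3 via (43.54,10.77): [(30.867, 0) (58.9658, 0) (47.9476, 14.5157)]  |A|=203.9369
6. ⊥bis P5·P4 via (39.275,9.42): [(38.5269, 6.5097) (36.8537, 0) (58.9658, 0) (47.9476, 14.5157)]  |A|=184.4512
7. ⊥bis P5·P6 via (49.745,4.525): [(38.5269, 6.5097) (36.8537, 0) (45.7689, 0) (52.8494, 8.0579) (47.9476, 14.5157)]  |A|=131.2815
8. canonical 5-gon: [(38.5269, 6.5097) (36.8537, 0) (45.7689, 0) (52.8494, 8.0579) (47.9476, 14.5157)]
9. shoelace: 131.2815

Area of P5's cell: 131.2815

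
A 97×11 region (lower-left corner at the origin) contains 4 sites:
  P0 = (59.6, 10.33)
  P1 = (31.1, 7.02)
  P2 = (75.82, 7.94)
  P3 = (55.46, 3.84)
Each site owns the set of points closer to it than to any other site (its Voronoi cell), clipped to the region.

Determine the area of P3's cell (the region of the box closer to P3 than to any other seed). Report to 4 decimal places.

Area of P3's cell: 182.7815

1. box [0,97]×[0,11]: [(0, 0) (97, 0) (97, 11) (0, 11)]
2. ⊥bis P3·P0 via (57.53,7.085): [(0, 0) (68.6367, 0) (51.3927, 11) (0, 11)]  |A|=660.1617
3. ⊥bis P3·P1 via (43.28,5.43): [(42.5712, 0) (68.6367, 0) (51.3927, 11) (44.0071, 11)]  |A|=183.9812
4. ⊥bis P3·P2 via (65.64,5.89): [(42.5712, 0) (66.8261, 0) (66.5592, 1.3252) (51.3927, 11) (44.0071, 11)]  |A|=182.7815
5. canonical 5-gon: [(42.5712, 0) (66.8261, 0) (66.5592, 1.3252) (51.3927, 11) (44.0071, 11)]
6. shoelace: 182.7815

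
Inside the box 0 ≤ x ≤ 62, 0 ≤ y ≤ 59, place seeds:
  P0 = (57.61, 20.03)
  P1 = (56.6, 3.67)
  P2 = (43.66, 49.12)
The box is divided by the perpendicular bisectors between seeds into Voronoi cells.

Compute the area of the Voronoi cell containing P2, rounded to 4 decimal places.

1. box [0,62]×[0,59]: [(0, 0) (62, 0) (62, 59) (0, 59)]
2. ⊥bis P2·P0 via (50.635,34.575): [(0, 10.2932) (62, 40.025) (62, 59) (0, 59)]  |A|=2098.1352
3. ⊥bis P2·P1 via (50.13,26.395): [(0, 12.1226) (9.3893, 14.7958) (62, 40.025) (62, 59) (0, 59)]  |A|=2089.5469
4. canonical 5-gon: [(0, 12.1226) (9.3893, 14.7958) (62, 40.025) (62, 59) (0, 59)]
5. shoelace: 2089.5469

Area of P2's cell: 2089.5469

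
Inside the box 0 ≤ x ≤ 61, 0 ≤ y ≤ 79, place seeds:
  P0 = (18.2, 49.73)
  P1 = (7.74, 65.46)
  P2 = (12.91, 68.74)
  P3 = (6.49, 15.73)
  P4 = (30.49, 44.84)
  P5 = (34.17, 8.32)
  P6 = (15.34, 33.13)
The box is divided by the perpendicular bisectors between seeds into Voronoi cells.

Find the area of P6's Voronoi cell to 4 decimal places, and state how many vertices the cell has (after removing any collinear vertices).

Area of P6's cell: 509.7119 (5 vertices)

1. box [0,61]×[0,79]: [(0, 0) (61, 0) (61, 79) (0, 79)]
2. ⊥bis P6·P0 via (16.77,41.43): [(0, 44.3193) (0, 0) (61, 0) (61, 33.8097)]  |A|=2382.9327
3. ⊥bis P6·P1 via (11.54,49.295): [(0, 44.3193) (0, 0) (61, 0) (61, 33.8097)]  |A|=2382.9327
4. ⊥bis P6·P2 via (14.125,50.935): [(0, 44.3193) (0, 0) (61, 0) (61, 33.8097)]  |A|=2382.9327
5. ⊥bis P6·P3 via (10.915,24.43): [(0, 44.3193) (0, 29.9816) (58.9469, 0) (61, 0) (61, 33.8097)]  |A|=1499.2722
6. ⊥bis P6·P4 via (22.915,38.985): [(21.6789, 40.5843) (0, 44.3193) (0, 29.9816) (49.2266, 4.9439)]  |A|=687.7735
7. ⊥bis P6·P5 via (24.755,20.725): [(32.4908, 26.5962) (21.6789, 40.5843) (0, 44.3193) (0, 29.9816) (22.1246, 18.7286)]  |A|=509.7119
8. canonical 5-gon: [(32.4908, 26.5962) (21.6789, 40.5843) (0, 44.3193) (0, 29.9816) (22.1246, 18.7286)]
9. shoelace: 509.7119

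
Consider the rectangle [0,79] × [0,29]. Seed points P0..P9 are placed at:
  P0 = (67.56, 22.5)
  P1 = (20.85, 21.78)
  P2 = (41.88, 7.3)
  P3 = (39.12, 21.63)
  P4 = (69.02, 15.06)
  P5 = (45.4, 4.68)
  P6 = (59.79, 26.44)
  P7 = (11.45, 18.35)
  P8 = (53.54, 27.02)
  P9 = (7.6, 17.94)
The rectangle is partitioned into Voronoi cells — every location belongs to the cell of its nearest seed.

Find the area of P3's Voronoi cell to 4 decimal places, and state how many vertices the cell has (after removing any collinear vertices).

1. box [0,79]×[0,29]: [(0, 0) (79, 0) (79, 29) (0, 29)]
2. ⊥bis P3·P0 via (53.34,22.065): [(0, 0) (54.015, 0) (53.1279, 29) (0, 29)]  |A|=1553.5711
3. ⊥bis P3·P1 via (29.985,21.705): [(29.8068, 0) (54.015, 0) (53.1279, 29) (30.0449, 29)]  |A|=685.7216
4. ⊥bis P3·P2 via (40.5,14.465): [(29.9088, 12.4251) (53.4959, 16.9681) (53.1279, 29) (30.0449, 29)]  |A|=334.0343
5. ⊥bis P3·P4 via (54.07,18.345): [(29.9088, 12.4251) (53.4959, 16.9681) (53.1279, 29) (30.0449, 29)]  |A|=334.0343
6. ⊥bis P3·P5 via (42.26,13.155): [(29.9088, 12.4251) (51.5292, 16.5893) (53.4853, 17.314) (53.1279, 29) (30.0449, 29)]  |A|=333.6921
7. ⊥bis P3·P6 via (49.455,24.035): [(29.9088, 12.4251) (51.2023, 16.5263) (48.2996, 29) (30.0449, 29)]  |A|=290.0417
8. ⊥bis P3·P7 via (25.285,19.99): [(29.9088, 12.4251) (51.2023, 16.5263) (48.2996, 29) (30.0449, 29)]  |A|=290.0417
9. ⊥bis P3·P8 via (46.33,24.325): [(29.9088, 12.4251) (49.3765, 16.1746) (44.5825, 29) (30.0449, 29)]  |A|=254.3076
10. ⊥bis P3·P9 via (23.36,19.785): [(29.9088, 12.4251) (49.3765, 16.1746) (44.5825, 29) (30.0449, 29)]  |A|=254.3076
11. canonical 4-gon: [(29.9088, 12.4251) (49.3765, 16.1746) (44.5825, 29) (30.0449, 29)]
12. shoelace: 254.3076

Area of P3's cell: 254.3076 (4 vertices)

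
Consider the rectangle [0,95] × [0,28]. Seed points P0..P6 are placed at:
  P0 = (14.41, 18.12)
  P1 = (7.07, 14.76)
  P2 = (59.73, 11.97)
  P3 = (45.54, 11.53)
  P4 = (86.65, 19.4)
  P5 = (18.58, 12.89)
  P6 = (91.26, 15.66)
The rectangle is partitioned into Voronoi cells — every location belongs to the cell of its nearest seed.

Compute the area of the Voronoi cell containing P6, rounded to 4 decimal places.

1. box [0,95]×[0,28]: [(0, 0) (95, 0) (95, 28) (0, 28)]
2. ⊥bis P6·P0 via (52.835,16.89): [(52.2943, 0) (95, 0) (95, 28) (53.1906, 28)]  |A|=1183.2103
3. ⊥bis P6·P1 via (49.165,15.21): [(52.2943, 0) (95, 0) (95, 28) (53.1906, 28)]  |A|=1183.2103
4. ⊥bis P6·P2 via (75.495,13.815): [(77.1118, 0) (95, 0) (95, 28) (73.8349, 28)]  |A|=546.7462
5. ⊥bis P6·P3 via (68.4,13.595): [(77.1118, 0) (95, 0) (95, 28) (73.8349, 28)]  |A|=546.7462
6. ⊥bis P6·P4 via (88.955,17.53): [(76.8119, 2.5622) (77.1118, 0) (95, 0) (95, 24.9812)]  |A|=250.0964
7. ⊥bis P6·P5 via (54.92,14.275): [(76.8119, 2.5622) (77.1118, 0) (95, 0) (95, 24.9812)]  |A|=250.0964
8. canonical 4-gon: [(76.8119, 2.5622) (77.1118, 0) (95, 0) (95, 24.9812)]
9. shoelace: 250.0964

Area of P6's cell: 250.0964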